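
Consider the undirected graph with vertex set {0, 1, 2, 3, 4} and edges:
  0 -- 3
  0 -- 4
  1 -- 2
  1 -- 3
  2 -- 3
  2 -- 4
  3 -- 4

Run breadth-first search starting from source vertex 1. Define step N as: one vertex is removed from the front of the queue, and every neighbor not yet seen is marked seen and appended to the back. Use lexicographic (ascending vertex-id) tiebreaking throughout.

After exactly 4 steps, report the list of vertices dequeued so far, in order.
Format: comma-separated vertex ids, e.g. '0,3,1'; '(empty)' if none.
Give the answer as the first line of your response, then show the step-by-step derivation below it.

1,2,3,4

step 1: dequeue 1; queue=[2,3]; order=1
step 2: dequeue 2; queue=[3,4]; order=1,2
step 3: dequeue 3; queue=[4,0]; order=1,2,3
step 4: dequeue 4; queue=[0]; order=1,2,3,4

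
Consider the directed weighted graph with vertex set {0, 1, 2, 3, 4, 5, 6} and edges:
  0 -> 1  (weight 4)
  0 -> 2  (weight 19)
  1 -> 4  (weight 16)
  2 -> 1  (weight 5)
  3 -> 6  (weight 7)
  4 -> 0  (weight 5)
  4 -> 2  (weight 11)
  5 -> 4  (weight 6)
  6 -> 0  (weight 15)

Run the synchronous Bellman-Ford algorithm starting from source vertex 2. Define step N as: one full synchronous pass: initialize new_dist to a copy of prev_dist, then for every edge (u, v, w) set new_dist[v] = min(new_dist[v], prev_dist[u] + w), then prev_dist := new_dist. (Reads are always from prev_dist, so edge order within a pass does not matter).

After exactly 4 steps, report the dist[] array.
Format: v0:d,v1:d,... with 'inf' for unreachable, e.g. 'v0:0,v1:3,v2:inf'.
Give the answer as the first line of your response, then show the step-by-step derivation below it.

v0:26,v1:5,v2:0,v3:inf,v4:21,v5:inf,v6:inf

step 1: dist = v0:inf,v1:5,v2:0,v3:inf,v4:inf,v5:inf,v6:inf
step 2: dist = v0:inf,v1:5,v2:0,v3:inf,v4:21,v5:inf,v6:inf
step 3: dist = v0:26,v1:5,v2:0,v3:inf,v4:21,v5:inf,v6:inf
step 4: dist = v0:26,v1:5,v2:0,v3:inf,v4:21,v5:inf,v6:inf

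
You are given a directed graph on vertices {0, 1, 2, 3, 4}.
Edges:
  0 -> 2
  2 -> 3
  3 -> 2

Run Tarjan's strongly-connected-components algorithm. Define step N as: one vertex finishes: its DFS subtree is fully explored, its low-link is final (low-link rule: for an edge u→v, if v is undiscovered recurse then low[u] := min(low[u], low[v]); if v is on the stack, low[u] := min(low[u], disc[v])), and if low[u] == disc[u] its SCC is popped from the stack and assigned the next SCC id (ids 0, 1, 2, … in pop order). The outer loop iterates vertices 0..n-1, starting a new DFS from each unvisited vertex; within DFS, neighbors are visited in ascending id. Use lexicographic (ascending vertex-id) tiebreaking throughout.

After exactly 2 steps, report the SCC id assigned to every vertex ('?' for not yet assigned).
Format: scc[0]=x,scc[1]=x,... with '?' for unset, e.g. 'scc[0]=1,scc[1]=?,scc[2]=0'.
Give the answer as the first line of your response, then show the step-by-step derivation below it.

scc[0]=?,scc[1]=?,scc[2]=0,scc[3]=0,scc[4]=?

step 1: low=(low[0]=0,low[1]=?,low[2]=1,low[3]=1,low[4]=?); scc=(scc[0]=?,scc[1]=?,scc[2]=?,scc[3]=?,scc[4]=?)
step 2: low=(low[0]=0,low[1]=?,low[2]=1,low[3]=1,low[4]=?); scc=(scc[0]=?,scc[1]=?,scc[2]=0,scc[3]=0,scc[4]=?)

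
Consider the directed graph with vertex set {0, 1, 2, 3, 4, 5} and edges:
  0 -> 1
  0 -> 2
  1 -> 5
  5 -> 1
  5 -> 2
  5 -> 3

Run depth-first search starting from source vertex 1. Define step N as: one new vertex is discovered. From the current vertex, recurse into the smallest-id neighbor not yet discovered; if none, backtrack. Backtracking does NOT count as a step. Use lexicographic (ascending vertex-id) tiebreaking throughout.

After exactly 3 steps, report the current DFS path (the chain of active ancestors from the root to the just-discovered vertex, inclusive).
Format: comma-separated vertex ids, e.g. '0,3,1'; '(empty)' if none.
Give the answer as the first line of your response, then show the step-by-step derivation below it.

1,5,2

step 1: discover 1; path=1; order=1
step 2: discover 5; path=1>5; order=1,5
step 3: discover 2; path=1>5>2; order=1,5,2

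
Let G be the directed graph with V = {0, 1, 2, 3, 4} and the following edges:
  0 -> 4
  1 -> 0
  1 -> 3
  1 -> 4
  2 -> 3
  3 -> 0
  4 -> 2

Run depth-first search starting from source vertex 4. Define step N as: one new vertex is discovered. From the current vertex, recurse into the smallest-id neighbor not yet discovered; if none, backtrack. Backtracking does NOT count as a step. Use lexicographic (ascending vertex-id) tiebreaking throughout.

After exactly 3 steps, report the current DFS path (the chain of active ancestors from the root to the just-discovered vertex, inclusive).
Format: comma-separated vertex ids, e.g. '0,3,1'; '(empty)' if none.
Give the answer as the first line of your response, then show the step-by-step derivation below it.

4,2,3

step 1: discover 4; path=4; order=4
step 2: discover 2; path=4>2; order=4,2
step 3: discover 3; path=4>2>3; order=4,2,3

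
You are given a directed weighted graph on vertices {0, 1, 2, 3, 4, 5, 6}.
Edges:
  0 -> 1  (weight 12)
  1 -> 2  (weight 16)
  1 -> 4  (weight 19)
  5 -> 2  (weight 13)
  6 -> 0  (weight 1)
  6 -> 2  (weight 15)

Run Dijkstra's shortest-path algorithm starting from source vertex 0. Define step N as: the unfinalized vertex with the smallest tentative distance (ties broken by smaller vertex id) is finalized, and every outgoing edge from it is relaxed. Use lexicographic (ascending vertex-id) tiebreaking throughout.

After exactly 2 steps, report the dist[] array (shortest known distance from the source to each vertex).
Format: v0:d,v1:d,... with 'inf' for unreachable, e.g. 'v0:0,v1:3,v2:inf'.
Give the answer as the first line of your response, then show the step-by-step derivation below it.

v0:0,v1:12,v2:28,v3:inf,v4:31,v5:inf,v6:inf

step 1: dist = v0:0,v1:12,v2:inf,v3:inf,v4:inf,v5:inf,v6:inf
step 2: dist = v0:0,v1:12,v2:28,v3:inf,v4:31,v5:inf,v6:inf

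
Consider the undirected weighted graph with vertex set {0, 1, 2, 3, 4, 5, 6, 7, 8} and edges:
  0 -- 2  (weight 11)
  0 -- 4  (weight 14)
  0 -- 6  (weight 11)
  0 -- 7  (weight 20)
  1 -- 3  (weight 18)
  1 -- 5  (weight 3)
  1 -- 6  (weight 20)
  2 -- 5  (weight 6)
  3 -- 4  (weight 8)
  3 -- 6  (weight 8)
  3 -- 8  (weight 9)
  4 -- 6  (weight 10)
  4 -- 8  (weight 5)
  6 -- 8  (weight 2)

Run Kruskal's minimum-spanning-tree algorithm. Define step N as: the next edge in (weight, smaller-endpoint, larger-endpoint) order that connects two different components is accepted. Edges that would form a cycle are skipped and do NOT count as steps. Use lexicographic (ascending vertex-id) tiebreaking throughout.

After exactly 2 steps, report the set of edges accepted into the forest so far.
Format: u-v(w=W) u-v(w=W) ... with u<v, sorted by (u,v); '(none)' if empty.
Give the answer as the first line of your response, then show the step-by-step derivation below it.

1-5(w=3) 6-8(w=2)

step 1: add edge 6-8 (w=2); MST = {6-8(w=2)}
step 2: add edge 1-5 (w=3); MST = {1-5(w=3) 6-8(w=2)}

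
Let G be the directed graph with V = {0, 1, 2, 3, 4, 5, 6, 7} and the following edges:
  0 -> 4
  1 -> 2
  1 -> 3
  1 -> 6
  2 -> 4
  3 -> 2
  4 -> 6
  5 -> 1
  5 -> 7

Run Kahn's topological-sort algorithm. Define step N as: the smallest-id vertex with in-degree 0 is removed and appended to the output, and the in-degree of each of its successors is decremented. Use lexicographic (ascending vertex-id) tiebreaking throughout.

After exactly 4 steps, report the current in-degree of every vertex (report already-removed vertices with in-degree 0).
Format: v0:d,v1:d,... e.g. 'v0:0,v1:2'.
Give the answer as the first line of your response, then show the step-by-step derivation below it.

v0:0,v1:0,v2:0,v3:0,v4:1,v5:0,v6:1,v7:0

step 1: output 0; order=[0]; indeg=(0,1,2,1,1,0,2,1)
step 2: output 5; order=[0,5]; indeg=(0,0,2,1,1,0,2,0)
step 3: output 1; order=[0,5,1]; indeg=(0,0,1,0,1,0,1,0)
step 4: output 3; order=[0,5,1,3]; indeg=(0,0,0,0,1,0,1,0)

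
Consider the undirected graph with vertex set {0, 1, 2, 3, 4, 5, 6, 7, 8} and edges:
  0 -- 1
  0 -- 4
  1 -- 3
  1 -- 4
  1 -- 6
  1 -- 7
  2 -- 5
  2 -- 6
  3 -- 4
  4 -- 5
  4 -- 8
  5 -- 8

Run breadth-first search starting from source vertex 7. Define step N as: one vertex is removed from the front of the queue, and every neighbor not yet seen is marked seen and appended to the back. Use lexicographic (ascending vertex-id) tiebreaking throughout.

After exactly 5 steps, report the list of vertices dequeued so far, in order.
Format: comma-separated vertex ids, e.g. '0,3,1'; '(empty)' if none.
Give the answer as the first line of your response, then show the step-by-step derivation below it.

7,1,0,3,4

step 1: dequeue 7; queue=[1]; order=7
step 2: dequeue 1; queue=[0,3,4,6]; order=7,1
step 3: dequeue 0; queue=[3,4,6]; order=7,1,0
step 4: dequeue 3; queue=[4,6]; order=7,1,0,3
step 5: dequeue 4; queue=[6,5,8]; order=7,1,0,3,4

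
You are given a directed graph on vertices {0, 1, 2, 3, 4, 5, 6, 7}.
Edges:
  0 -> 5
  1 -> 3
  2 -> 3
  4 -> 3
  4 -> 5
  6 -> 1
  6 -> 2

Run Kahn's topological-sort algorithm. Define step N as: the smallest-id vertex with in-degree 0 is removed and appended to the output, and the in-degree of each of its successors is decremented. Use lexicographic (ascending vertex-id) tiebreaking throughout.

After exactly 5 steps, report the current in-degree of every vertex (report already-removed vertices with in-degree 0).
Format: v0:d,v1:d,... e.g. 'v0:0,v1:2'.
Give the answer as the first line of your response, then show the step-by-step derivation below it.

v0:0,v1:0,v2:0,v3:1,v4:0,v5:0,v6:0,v7:0

step 1: output 0; order=[0]; indeg=(0,1,1,3,0,1,0,0)
step 2: output 4; order=[0,4]; indeg=(0,1,1,2,0,0,0,0)
step 3: output 5; order=[0,4,5]; indeg=(0,1,1,2,0,0,0,0)
step 4: output 6; order=[0,4,5,6]; indeg=(0,0,0,2,0,0,0,0)
step 5: output 1; order=[0,4,5,6,1]; indeg=(0,0,0,1,0,0,0,0)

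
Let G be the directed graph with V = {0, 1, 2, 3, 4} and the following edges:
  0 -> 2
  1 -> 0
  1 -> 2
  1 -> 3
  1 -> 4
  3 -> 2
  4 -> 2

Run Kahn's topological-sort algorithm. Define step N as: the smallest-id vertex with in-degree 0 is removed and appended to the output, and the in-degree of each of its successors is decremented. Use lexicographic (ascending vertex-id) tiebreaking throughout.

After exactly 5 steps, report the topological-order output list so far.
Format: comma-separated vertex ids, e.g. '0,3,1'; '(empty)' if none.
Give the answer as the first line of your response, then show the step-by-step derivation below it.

1,0,3,4,2

step 1: output 1; order=[1]; indeg=(0,0,3,0,0)
step 2: output 0; order=[1,0]; indeg=(0,0,2,0,0)
step 3: output 3; order=[1,0,3]; indeg=(0,0,1,0,0)
step 4: output 4; order=[1,0,3,4]; indeg=(0,0,0,0,0)
step 5: output 2; order=[1,0,3,4,2]; indeg=(0,0,0,0,0)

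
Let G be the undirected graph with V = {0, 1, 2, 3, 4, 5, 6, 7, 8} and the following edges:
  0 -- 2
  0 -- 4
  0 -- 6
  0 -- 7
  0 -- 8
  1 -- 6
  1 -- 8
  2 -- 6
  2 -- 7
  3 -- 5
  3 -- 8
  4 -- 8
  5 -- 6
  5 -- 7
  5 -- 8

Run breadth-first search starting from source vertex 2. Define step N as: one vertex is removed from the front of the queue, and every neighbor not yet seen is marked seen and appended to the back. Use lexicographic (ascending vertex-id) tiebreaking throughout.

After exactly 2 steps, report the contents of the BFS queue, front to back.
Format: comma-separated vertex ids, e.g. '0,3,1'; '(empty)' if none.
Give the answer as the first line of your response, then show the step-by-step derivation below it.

6,7,4,8

step 1: dequeue 2; queue=[0,6,7]; order=2
step 2: dequeue 0; queue=[6,7,4,8]; order=2,0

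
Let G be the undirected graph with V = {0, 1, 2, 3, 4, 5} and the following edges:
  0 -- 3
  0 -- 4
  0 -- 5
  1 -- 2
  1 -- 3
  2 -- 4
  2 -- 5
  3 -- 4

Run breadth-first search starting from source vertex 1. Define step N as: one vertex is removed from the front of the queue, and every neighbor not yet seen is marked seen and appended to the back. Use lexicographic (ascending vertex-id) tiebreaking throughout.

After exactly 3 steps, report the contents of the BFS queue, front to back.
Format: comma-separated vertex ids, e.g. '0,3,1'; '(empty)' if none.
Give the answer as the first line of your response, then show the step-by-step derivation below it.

4,5,0

step 1: dequeue 1; queue=[2,3]; order=1
step 2: dequeue 2; queue=[3,4,5]; order=1,2
step 3: dequeue 3; queue=[4,5,0]; order=1,2,3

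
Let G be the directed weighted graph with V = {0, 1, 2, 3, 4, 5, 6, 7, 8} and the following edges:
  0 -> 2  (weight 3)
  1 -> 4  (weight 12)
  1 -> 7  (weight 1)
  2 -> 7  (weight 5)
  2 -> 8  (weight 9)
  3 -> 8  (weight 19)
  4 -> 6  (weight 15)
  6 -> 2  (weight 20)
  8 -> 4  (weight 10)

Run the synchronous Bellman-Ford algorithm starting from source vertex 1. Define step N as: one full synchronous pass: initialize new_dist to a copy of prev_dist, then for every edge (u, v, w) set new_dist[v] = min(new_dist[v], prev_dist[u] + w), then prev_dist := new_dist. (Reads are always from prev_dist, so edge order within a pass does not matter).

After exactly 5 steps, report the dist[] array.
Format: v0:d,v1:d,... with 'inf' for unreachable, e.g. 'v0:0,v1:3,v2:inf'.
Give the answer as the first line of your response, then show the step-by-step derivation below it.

v0:inf,v1:0,v2:47,v3:inf,v4:12,v5:inf,v6:27,v7:1,v8:56

step 1: dist = v0:inf,v1:0,v2:inf,v3:inf,v4:12,v5:inf,v6:inf,v7:1,v8:inf
step 2: dist = v0:inf,v1:0,v2:inf,v3:inf,v4:12,v5:inf,v6:27,v7:1,v8:inf
step 3: dist = v0:inf,v1:0,v2:47,v3:inf,v4:12,v5:inf,v6:27,v7:1,v8:inf
step 4: dist = v0:inf,v1:0,v2:47,v3:inf,v4:12,v5:inf,v6:27,v7:1,v8:56
step 5: dist = v0:inf,v1:0,v2:47,v3:inf,v4:12,v5:inf,v6:27,v7:1,v8:56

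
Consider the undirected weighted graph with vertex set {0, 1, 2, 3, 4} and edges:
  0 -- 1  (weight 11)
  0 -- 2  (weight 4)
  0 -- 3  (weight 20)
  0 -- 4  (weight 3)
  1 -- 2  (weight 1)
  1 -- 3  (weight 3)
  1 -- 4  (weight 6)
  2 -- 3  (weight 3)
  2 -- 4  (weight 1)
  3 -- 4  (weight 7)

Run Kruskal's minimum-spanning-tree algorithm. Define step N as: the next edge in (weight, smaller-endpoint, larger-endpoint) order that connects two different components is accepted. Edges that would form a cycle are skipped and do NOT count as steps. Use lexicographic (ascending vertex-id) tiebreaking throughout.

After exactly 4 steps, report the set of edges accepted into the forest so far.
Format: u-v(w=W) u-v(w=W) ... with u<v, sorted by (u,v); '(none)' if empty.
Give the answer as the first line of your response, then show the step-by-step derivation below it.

0-4(w=3) 1-2(w=1) 1-3(w=3) 2-4(w=1)

step 1: add edge 1-2 (w=1); MST = {1-2(w=1)}
step 2: add edge 2-4 (w=1); MST = {1-2(w=1) 2-4(w=1)}
step 3: add edge 0-4 (w=3); MST = {0-4(w=3) 1-2(w=1) 2-4(w=1)}
step 4: add edge 1-3 (w=3); MST = {0-4(w=3) 1-2(w=1) 1-3(w=3) 2-4(w=1)}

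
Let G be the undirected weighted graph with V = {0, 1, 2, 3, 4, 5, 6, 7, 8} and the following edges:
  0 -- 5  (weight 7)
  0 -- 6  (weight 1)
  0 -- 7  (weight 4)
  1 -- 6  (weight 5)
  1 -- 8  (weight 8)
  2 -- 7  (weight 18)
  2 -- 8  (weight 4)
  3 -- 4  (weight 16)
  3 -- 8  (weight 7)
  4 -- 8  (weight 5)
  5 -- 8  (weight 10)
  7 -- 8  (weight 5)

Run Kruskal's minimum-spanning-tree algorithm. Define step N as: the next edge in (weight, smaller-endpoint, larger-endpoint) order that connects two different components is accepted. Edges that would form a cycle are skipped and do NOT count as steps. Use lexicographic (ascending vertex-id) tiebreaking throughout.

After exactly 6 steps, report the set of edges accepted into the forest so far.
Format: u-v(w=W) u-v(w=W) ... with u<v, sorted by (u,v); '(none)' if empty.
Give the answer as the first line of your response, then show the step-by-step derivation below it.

0-6(w=1) 0-7(w=4) 1-6(w=5) 2-8(w=4) 4-8(w=5) 7-8(w=5)

step 1: add edge 0-6 (w=1); MST = {0-6(w=1)}
step 2: add edge 0-7 (w=4); MST = {0-6(w=1) 0-7(w=4)}
step 3: add edge 2-8 (w=4); MST = {0-6(w=1) 0-7(w=4) 2-8(w=4)}
step 4: add edge 1-6 (w=5); MST = {0-6(w=1) 0-7(w=4) 1-6(w=5) 2-8(w=4)}
step 5: add edge 4-8 (w=5); MST = {0-6(w=1) 0-7(w=4) 1-6(w=5) 2-8(w=4) 4-8(w=5)}
step 6: add edge 7-8 (w=5); MST = {0-6(w=1) 0-7(w=4) 1-6(w=5) 2-8(w=4) 4-8(w=5) 7-8(w=5)}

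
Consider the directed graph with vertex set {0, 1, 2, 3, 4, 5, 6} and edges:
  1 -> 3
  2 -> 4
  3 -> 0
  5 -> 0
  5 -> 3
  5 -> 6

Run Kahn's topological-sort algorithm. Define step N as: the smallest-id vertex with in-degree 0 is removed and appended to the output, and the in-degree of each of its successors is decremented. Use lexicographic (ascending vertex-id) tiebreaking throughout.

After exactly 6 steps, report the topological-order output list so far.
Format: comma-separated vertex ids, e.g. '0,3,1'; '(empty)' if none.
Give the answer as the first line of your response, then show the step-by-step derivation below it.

1,2,4,5,3,0

step 1: output 1; order=[1]; indeg=(2,0,0,1,1,0,1)
step 2: output 2; order=[1,2]; indeg=(2,0,0,1,0,0,1)
step 3: output 4; order=[1,2,4]; indeg=(2,0,0,1,0,0,1)
step 4: output 5; order=[1,2,4,5]; indeg=(1,0,0,0,0,0,0)
step 5: output 3; order=[1,2,4,5,3]; indeg=(0,0,0,0,0,0,0)
step 6: output 0; order=[1,2,4,5,3,0]; indeg=(0,0,0,0,0,0,0)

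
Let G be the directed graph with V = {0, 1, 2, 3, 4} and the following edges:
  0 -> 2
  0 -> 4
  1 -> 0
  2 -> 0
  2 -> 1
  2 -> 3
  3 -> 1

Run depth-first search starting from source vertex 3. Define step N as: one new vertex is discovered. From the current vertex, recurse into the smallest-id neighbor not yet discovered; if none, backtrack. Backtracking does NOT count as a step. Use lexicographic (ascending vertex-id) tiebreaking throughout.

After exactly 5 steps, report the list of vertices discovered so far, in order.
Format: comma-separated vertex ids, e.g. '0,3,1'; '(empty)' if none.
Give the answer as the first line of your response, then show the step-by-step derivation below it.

3,1,0,2,4

step 1: discover 3; path=3; order=3
step 2: discover 1; path=3>1; order=3,1
step 3: discover 0; path=3>1>0; order=3,1,0
step 4: discover 2; path=3>1>0>2; order=3,1,0,2
step 5: discover 4; path=3>1>0>4; order=3,1,0,2,4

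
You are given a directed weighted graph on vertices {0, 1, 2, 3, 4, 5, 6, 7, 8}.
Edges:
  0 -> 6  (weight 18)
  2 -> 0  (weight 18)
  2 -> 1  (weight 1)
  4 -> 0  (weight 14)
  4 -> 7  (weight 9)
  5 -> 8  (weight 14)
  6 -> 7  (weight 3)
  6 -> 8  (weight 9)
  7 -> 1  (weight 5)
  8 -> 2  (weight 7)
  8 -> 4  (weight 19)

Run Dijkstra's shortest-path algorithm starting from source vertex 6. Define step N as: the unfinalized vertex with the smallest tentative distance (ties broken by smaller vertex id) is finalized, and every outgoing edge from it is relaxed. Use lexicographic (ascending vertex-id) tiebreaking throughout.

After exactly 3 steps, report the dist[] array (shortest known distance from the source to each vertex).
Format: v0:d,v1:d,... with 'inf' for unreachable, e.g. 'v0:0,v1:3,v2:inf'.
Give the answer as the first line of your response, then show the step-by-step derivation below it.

v0:inf,v1:8,v2:inf,v3:inf,v4:inf,v5:inf,v6:0,v7:3,v8:9

step 1: dist = v0:inf,v1:inf,v2:inf,v3:inf,v4:inf,v5:inf,v6:0,v7:3,v8:9
step 2: dist = v0:inf,v1:8,v2:inf,v3:inf,v4:inf,v5:inf,v6:0,v7:3,v8:9
step 3: dist = v0:inf,v1:8,v2:inf,v3:inf,v4:inf,v5:inf,v6:0,v7:3,v8:9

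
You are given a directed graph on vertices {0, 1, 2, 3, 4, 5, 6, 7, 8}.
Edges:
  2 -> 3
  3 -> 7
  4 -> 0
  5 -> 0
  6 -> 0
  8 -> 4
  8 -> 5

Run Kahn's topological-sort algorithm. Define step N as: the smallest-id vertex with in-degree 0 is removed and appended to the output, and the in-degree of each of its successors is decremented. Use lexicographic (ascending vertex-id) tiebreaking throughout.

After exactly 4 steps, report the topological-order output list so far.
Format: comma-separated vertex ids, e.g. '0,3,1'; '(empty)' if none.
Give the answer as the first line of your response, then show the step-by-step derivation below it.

1,2,3,6

step 1: output 1; order=[1]; indeg=(3,0,0,1,1,1,0,1,0)
step 2: output 2; order=[1,2]; indeg=(3,0,0,0,1,1,0,1,0)
step 3: output 3; order=[1,2,3]; indeg=(3,0,0,0,1,1,0,0,0)
step 4: output 6; order=[1,2,3,6]; indeg=(2,0,0,0,1,1,0,0,0)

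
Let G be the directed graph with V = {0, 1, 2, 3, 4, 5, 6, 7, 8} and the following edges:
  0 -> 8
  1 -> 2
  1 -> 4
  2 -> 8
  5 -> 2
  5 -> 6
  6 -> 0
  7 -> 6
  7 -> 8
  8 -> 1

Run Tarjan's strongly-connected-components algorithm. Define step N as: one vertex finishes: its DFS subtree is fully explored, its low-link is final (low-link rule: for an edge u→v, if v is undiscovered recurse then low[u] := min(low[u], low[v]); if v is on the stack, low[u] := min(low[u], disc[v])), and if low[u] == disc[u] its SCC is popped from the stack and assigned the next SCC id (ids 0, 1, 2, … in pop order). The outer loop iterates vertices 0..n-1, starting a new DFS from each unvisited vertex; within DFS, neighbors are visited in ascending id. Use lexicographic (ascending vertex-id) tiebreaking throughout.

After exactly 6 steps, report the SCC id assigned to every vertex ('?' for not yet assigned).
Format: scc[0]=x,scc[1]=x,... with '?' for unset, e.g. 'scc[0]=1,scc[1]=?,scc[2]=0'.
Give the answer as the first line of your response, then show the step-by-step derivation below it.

scc[0]=2,scc[1]=1,scc[2]=1,scc[3]=3,scc[4]=0,scc[5]=?,scc[6]=?,scc[7]=?,scc[8]=1

step 1: low=(low[0]=0,low[1]=2,low[2]=1,low[3]=?,low[4]=?,low[5]=?,low[6]=?,low[7]=?,low[8]=1); scc=(scc[0]=?,scc[1]=?,scc[2]=?,scc[3]=?,scc[4]=?,scc[5]=?,scc[6]=?,scc[7]=?,scc[8]=?)
step 2: low=(low[0]=0,low[1]=1,low[2]=1,low[3]=?,low[4]=4,low[5]=?,low[6]=?,low[7]=?,low[8]=1); scc=(scc[0]=?,scc[1]=?,scc[2]=?,scc[3]=?,scc[4]=0,scc[5]=?,scc[6]=?,scc[7]=?,scc[8]=?)
step 3: low=(low[0]=0,low[1]=1,low[2]=1,low[3]=?,low[4]=4,low[5]=?,low[6]=?,low[7]=?,low[8]=1); scc=(scc[0]=?,scc[1]=?,scc[2]=?,scc[3]=?,scc[4]=0,scc[5]=?,scc[6]=?,scc[7]=?,scc[8]=?)
step 4: low=(low[0]=0,low[1]=1,low[2]=1,low[3]=?,low[4]=4,low[5]=?,low[6]=?,low[7]=?,low[8]=1); scc=(scc[0]=?,scc[1]=1,scc[2]=1,scc[3]=?,scc[4]=0,scc[5]=?,scc[6]=?,scc[7]=?,scc[8]=1)
step 5: low=(low[0]=0,low[1]=1,low[2]=1,low[3]=?,low[4]=4,low[5]=?,low[6]=?,low[7]=?,low[8]=1); scc=(scc[0]=2,scc[1]=1,scc[2]=1,scc[3]=?,scc[4]=0,scc[5]=?,scc[6]=?,scc[7]=?,scc[8]=1)
step 6: low=(low[0]=0,low[1]=1,low[2]=1,low[3]=5,low[4]=4,low[5]=?,low[6]=?,low[7]=?,low[8]=1); scc=(scc[0]=2,scc[1]=1,scc[2]=1,scc[3]=3,scc[4]=0,scc[5]=?,scc[6]=?,scc[7]=?,scc[8]=1)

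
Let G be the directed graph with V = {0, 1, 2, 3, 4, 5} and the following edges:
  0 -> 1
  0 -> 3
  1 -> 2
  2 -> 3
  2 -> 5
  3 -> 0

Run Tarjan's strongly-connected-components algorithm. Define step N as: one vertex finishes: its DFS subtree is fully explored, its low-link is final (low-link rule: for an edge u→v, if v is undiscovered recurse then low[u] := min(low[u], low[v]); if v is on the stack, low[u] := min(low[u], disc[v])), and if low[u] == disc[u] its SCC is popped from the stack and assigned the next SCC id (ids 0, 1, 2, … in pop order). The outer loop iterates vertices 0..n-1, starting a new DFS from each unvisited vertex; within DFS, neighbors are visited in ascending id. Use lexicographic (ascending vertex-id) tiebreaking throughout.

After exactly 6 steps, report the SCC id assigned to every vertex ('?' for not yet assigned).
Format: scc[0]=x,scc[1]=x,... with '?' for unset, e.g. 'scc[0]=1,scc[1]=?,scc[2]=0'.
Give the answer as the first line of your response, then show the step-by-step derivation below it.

scc[0]=1,scc[1]=1,scc[2]=1,scc[3]=1,scc[4]=2,scc[5]=0

step 1: low=(low[0]=0,low[1]=1,low[2]=2,low[3]=0,low[4]=?,low[5]=?); scc=(scc[0]=?,scc[1]=?,scc[2]=?,scc[3]=?,scc[4]=?,scc[5]=?)
step 2: low=(low[0]=0,low[1]=1,low[2]=0,low[3]=0,low[4]=?,low[5]=4); scc=(scc[0]=?,scc[1]=?,scc[2]=?,scc[3]=?,scc[4]=?,scc[5]=0)
step 3: low=(low[0]=0,low[1]=1,low[2]=0,low[3]=0,low[4]=?,low[5]=4); scc=(scc[0]=?,scc[1]=?,scc[2]=?,scc[3]=?,scc[4]=?,scc[5]=0)
step 4: low=(low[0]=0,low[1]=0,low[2]=0,low[3]=0,low[4]=?,low[5]=4); scc=(scc[0]=?,scc[1]=?,scc[2]=?,scc[3]=?,scc[4]=?,scc[5]=0)
step 5: low=(low[0]=0,low[1]=0,low[2]=0,low[3]=0,low[4]=?,low[5]=4); scc=(scc[0]=1,scc[1]=1,scc[2]=1,scc[3]=1,scc[4]=?,scc[5]=0)
step 6: low=(low[0]=0,low[1]=0,low[2]=0,low[3]=0,low[4]=5,low[5]=4); scc=(scc[0]=1,scc[1]=1,scc[2]=1,scc[3]=1,scc[4]=2,scc[5]=0)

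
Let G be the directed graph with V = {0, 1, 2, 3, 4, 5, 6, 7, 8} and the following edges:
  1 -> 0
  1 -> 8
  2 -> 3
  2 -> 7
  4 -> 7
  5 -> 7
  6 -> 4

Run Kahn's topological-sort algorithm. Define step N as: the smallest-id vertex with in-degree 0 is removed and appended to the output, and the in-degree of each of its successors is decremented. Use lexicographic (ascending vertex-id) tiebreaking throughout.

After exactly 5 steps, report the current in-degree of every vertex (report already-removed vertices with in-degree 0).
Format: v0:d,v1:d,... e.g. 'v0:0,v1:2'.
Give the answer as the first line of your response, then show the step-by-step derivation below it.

v0:0,v1:0,v2:0,v3:0,v4:1,v5:0,v6:0,v7:1,v8:0

step 1: output 1; order=[1]; indeg=(0,0,0,1,1,0,0,3,0)
step 2: output 0; order=[1,0]; indeg=(0,0,0,1,1,0,0,3,0)
step 3: output 2; order=[1,0,2]; indeg=(0,0,0,0,1,0,0,2,0)
step 4: output 3; order=[1,0,2,3]; indeg=(0,0,0,0,1,0,0,2,0)
step 5: output 5; order=[1,0,2,3,5]; indeg=(0,0,0,0,1,0,0,1,0)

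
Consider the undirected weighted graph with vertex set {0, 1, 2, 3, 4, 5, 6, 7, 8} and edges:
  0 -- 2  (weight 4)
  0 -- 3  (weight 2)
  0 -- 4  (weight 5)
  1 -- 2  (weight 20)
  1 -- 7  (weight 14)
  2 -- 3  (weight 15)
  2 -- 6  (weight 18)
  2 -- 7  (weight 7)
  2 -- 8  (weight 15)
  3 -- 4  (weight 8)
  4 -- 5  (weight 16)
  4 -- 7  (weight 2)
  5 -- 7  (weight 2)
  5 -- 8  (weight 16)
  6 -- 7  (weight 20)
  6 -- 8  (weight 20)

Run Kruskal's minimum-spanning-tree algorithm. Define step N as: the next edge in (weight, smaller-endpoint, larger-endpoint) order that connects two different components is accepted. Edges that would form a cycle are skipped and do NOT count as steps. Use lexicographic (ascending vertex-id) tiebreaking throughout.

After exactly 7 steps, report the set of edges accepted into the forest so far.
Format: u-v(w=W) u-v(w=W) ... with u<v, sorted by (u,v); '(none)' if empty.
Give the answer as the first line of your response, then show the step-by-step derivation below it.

0-2(w=4) 0-3(w=2) 0-4(w=5) 1-7(w=14) 2-8(w=15) 4-7(w=2) 5-7(w=2)

step 1: add edge 0-3 (w=2); MST = {0-3(w=2)}
step 2: add edge 4-7 (w=2); MST = {0-3(w=2) 4-7(w=2)}
step 3: add edge 5-7 (w=2); MST = {0-3(w=2) 4-7(w=2) 5-7(w=2)}
step 4: add edge 0-2 (w=4); MST = {0-2(w=4) 0-3(w=2) 4-7(w=2) 5-7(w=2)}
step 5: add edge 0-4 (w=5); MST = {0-2(w=4) 0-3(w=2) 0-4(w=5) 4-7(w=2) 5-7(w=2)}
step 6: add edge 1-7 (w=14); MST = {0-2(w=4) 0-3(w=2) 0-4(w=5) 1-7(w=14) 4-7(w=2) 5-7(w=2)}
step 7: add edge 2-8 (w=15); MST = {0-2(w=4) 0-3(w=2) 0-4(w=5) 1-7(w=14) 2-8(w=15) 4-7(w=2) 5-7(w=2)}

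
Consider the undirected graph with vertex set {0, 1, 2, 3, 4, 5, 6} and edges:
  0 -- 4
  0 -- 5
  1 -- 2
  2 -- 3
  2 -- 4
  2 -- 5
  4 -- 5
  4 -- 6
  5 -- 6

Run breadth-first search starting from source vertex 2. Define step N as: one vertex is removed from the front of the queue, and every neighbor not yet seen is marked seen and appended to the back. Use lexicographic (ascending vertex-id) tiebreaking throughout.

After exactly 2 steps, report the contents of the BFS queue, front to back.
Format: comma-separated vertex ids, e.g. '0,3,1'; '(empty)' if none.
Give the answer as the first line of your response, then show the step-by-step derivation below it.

3,4,5

step 1: dequeue 2; queue=[1,3,4,5]; order=2
step 2: dequeue 1; queue=[3,4,5]; order=2,1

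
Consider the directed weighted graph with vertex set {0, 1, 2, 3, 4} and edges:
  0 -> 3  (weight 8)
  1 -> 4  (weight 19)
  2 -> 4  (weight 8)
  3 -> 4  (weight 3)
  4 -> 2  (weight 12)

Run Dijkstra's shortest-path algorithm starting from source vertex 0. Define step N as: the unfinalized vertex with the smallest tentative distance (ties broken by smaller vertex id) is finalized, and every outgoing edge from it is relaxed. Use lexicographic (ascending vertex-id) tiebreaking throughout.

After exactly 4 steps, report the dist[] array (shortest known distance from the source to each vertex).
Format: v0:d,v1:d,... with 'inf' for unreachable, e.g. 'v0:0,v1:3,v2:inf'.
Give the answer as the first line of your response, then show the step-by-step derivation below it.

v0:0,v1:inf,v2:23,v3:8,v4:11

step 1: dist = v0:0,v1:inf,v2:inf,v3:8,v4:inf
step 2: dist = v0:0,v1:inf,v2:inf,v3:8,v4:11
step 3: dist = v0:0,v1:inf,v2:23,v3:8,v4:11
step 4: dist = v0:0,v1:inf,v2:23,v3:8,v4:11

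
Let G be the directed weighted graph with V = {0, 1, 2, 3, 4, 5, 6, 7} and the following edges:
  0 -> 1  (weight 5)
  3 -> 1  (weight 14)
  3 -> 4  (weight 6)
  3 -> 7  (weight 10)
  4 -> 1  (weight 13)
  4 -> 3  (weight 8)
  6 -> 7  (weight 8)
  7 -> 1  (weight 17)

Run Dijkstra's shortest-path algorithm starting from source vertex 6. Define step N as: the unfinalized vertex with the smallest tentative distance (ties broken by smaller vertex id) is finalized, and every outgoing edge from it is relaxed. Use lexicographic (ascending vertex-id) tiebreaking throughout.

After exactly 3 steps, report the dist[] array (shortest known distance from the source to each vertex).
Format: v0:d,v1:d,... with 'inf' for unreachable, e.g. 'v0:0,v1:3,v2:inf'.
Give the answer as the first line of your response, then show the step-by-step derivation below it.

v0:inf,v1:25,v2:inf,v3:inf,v4:inf,v5:inf,v6:0,v7:8

step 1: dist = v0:inf,v1:inf,v2:inf,v3:inf,v4:inf,v5:inf,v6:0,v7:8
step 2: dist = v0:inf,v1:25,v2:inf,v3:inf,v4:inf,v5:inf,v6:0,v7:8
step 3: dist = v0:inf,v1:25,v2:inf,v3:inf,v4:inf,v5:inf,v6:0,v7:8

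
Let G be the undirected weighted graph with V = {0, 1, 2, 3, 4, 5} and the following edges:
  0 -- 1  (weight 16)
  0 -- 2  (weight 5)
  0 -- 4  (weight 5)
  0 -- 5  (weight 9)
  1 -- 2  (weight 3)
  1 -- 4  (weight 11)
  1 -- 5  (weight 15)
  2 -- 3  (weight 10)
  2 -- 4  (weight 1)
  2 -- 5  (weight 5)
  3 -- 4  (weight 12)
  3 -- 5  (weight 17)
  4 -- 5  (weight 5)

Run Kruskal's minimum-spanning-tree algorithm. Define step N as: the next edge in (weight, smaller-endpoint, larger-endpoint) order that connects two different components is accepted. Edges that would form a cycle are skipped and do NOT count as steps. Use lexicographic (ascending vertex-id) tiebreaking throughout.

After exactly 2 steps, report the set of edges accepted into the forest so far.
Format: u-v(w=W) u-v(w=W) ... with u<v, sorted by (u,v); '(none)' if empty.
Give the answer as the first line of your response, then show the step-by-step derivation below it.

1-2(w=3) 2-4(w=1)

step 1: add edge 2-4 (w=1); MST = {2-4(w=1)}
step 2: add edge 1-2 (w=3); MST = {1-2(w=3) 2-4(w=1)}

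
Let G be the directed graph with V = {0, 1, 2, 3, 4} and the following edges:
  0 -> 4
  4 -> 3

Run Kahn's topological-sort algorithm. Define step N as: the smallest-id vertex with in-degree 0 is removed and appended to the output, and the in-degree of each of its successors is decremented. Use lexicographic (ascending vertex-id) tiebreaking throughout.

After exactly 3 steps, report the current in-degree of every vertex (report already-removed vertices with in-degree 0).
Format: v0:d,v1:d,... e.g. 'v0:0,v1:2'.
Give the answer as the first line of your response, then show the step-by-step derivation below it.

v0:0,v1:0,v2:0,v3:1,v4:0

step 1: output 0; order=[0]; indeg=(0,0,0,1,0)
step 2: output 1; order=[0,1]; indeg=(0,0,0,1,0)
step 3: output 2; order=[0,1,2]; indeg=(0,0,0,1,0)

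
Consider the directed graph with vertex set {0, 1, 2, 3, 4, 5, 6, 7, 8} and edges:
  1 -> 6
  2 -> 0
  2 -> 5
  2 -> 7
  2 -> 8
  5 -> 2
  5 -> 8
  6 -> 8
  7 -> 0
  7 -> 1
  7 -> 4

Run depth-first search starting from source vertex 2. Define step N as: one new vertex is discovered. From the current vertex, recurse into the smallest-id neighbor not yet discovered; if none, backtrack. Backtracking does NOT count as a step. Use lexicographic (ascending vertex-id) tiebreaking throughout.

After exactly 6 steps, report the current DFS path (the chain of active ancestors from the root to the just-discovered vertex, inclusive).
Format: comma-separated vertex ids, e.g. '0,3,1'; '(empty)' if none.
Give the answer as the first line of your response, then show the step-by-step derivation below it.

2,7,1

step 1: discover 2; path=2; order=2
step 2: discover 0; path=2>0; order=2,0
step 3: discover 5; path=2>5; order=2,0,5
step 4: discover 8; path=2>5>8; order=2,0,5,8
step 5: discover 7; path=2>7; order=2,0,5,8,7
step 6: discover 1; path=2>7>1; order=2,0,5,8,7,1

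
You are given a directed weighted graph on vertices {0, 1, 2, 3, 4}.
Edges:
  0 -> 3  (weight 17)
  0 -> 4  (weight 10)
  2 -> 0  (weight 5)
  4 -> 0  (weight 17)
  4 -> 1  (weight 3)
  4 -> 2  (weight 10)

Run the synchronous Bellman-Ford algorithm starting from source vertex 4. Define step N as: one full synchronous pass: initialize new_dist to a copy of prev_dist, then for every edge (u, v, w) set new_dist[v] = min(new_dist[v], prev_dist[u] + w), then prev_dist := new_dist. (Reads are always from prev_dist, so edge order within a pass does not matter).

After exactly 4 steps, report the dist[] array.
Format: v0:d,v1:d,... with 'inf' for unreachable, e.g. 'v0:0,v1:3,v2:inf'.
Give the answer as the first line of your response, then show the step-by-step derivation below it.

v0:15,v1:3,v2:10,v3:32,v4:0

step 1: dist = v0:17,v1:3,v2:10,v3:inf,v4:0
step 2: dist = v0:15,v1:3,v2:10,v3:34,v4:0
step 3: dist = v0:15,v1:3,v2:10,v3:32,v4:0
step 4: dist = v0:15,v1:3,v2:10,v3:32,v4:0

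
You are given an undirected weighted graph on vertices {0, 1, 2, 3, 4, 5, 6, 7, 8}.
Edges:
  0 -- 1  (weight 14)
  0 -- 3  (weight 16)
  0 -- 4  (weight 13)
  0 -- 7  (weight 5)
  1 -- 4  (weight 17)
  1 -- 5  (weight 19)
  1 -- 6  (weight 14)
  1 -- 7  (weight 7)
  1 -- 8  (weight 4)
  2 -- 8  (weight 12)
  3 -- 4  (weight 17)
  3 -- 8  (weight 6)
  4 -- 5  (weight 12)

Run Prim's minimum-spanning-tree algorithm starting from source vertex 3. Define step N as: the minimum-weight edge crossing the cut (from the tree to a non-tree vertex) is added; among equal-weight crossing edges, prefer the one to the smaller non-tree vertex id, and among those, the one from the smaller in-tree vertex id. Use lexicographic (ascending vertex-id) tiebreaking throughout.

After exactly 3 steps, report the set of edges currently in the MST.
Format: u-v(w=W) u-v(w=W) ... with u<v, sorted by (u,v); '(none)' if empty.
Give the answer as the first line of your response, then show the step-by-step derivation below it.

1-7(w=7) 1-8(w=4) 3-8(w=6)

step 1: add edge 3-8 (w=6); MST = {3-8(w=6)}
step 2: add edge 1-8 (w=4); MST = {1-8(w=4) 3-8(w=6)}
step 3: add edge 1-7 (w=7); MST = {1-7(w=7) 1-8(w=4) 3-8(w=6)}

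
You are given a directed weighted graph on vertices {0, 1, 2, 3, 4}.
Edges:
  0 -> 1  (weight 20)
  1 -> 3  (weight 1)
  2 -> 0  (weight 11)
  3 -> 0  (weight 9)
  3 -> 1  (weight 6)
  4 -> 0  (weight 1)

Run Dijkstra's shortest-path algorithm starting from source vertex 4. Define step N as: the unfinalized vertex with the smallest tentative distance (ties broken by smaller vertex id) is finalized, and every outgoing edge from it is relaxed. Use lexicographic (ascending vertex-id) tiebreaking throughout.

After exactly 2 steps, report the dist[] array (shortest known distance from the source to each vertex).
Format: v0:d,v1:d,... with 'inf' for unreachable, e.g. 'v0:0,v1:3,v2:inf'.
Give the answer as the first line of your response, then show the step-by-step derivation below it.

v0:1,v1:21,v2:inf,v3:inf,v4:0

step 1: dist = v0:1,v1:inf,v2:inf,v3:inf,v4:0
step 2: dist = v0:1,v1:21,v2:inf,v3:inf,v4:0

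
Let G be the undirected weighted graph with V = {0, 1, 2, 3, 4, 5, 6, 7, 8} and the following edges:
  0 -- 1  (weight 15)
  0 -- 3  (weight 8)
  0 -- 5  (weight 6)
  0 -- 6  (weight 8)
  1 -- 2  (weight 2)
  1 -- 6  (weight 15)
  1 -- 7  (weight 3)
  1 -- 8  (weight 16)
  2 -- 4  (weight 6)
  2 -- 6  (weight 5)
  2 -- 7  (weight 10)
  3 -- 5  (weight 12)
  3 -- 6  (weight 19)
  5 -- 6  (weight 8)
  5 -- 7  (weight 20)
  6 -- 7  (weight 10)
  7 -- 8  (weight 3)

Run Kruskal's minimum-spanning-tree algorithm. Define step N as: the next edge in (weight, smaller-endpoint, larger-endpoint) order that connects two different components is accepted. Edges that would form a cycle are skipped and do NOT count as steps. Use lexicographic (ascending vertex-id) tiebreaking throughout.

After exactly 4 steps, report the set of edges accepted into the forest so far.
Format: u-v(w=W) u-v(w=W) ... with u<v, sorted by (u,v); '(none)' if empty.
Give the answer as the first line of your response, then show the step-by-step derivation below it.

1-2(w=2) 1-7(w=3) 2-6(w=5) 7-8(w=3)

step 1: add edge 1-2 (w=2); MST = {1-2(w=2)}
step 2: add edge 1-7 (w=3); MST = {1-2(w=2) 1-7(w=3)}
step 3: add edge 7-8 (w=3); MST = {1-2(w=2) 1-7(w=3) 7-8(w=3)}
step 4: add edge 2-6 (w=5); MST = {1-2(w=2) 1-7(w=3) 2-6(w=5) 7-8(w=3)}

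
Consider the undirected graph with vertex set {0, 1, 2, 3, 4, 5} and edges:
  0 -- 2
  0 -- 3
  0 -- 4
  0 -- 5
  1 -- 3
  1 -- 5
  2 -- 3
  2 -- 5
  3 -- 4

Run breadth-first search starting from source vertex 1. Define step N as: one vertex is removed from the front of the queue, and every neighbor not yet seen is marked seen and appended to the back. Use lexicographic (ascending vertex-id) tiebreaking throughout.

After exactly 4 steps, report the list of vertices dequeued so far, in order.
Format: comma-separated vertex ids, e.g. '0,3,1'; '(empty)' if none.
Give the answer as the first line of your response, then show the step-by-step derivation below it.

1,3,5,0

step 1: dequeue 1; queue=[3,5]; order=1
step 2: dequeue 3; queue=[5,0,2,4]; order=1,3
step 3: dequeue 5; queue=[0,2,4]; order=1,3,5
step 4: dequeue 0; queue=[2,4]; order=1,3,5,0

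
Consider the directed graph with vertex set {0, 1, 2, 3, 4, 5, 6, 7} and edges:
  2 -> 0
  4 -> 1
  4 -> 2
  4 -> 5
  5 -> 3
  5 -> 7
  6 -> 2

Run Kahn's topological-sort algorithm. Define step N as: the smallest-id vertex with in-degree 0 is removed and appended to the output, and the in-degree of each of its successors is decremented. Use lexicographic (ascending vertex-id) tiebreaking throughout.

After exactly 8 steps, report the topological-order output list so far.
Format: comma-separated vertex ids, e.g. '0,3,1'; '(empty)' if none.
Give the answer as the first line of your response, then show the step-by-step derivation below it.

4,1,5,3,6,2,0,7

step 1: output 4; order=[4]; indeg=(1,0,1,1,0,0,0,1)
step 2: output 1; order=[4,1]; indeg=(1,0,1,1,0,0,0,1)
step 3: output 5; order=[4,1,5]; indeg=(1,0,1,0,0,0,0,0)
step 4: output 3; order=[4,1,5,3]; indeg=(1,0,1,0,0,0,0,0)
step 5: output 6; order=[4,1,5,3,6]; indeg=(1,0,0,0,0,0,0,0)
step 6: output 2; order=[4,1,5,3,6,2]; indeg=(0,0,0,0,0,0,0,0)
step 7: output 0; order=[4,1,5,3,6,2,0]; indeg=(0,0,0,0,0,0,0,0)
step 8: output 7; order=[4,1,5,3,6,2,0,7]; indeg=(0,0,0,0,0,0,0,0)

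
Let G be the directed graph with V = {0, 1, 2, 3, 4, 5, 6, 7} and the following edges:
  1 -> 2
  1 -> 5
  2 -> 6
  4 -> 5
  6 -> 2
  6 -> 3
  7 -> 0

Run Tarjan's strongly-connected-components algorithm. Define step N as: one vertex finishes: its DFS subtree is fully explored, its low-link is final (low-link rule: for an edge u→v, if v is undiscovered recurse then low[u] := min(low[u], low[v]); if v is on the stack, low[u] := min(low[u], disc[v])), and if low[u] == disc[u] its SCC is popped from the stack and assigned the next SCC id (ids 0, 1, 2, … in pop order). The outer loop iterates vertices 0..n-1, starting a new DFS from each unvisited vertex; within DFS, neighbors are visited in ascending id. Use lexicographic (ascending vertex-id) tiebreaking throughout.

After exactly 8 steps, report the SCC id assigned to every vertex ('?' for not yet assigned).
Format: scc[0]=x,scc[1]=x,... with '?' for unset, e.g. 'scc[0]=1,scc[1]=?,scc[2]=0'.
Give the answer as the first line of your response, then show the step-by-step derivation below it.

scc[0]=0,scc[1]=4,scc[2]=2,scc[3]=1,scc[4]=5,scc[5]=3,scc[6]=2,scc[7]=6

step 1: low=(low[0]=0,low[1]=?,low[2]=?,low[3]=?,low[4]=?,low[5]=?,low[6]=?,low[7]=?); scc=(scc[0]=0,scc[1]=?,scc[2]=?,scc[3]=?,scc[4]=?,scc[5]=?,scc[6]=?,scc[7]=?)
step 2: low=(low[0]=0,low[1]=1,low[2]=2,low[3]=4,low[4]=?,low[5]=?,low[6]=2,low[7]=?); scc=(scc[0]=0,scc[1]=?,scc[2]=?,scc[3]=1,scc[4]=?,scc[5]=?,scc[6]=?,scc[7]=?)
step 3: low=(low[0]=0,low[1]=1,low[2]=2,low[3]=4,low[4]=?,low[5]=?,low[6]=2,low[7]=?); scc=(scc[0]=0,scc[1]=?,scc[2]=?,scc[3]=1,scc[4]=?,scc[5]=?,scc[6]=?,scc[7]=?)
step 4: low=(low[0]=0,low[1]=1,low[2]=2,low[3]=4,low[4]=?,low[5]=?,low[6]=2,low[7]=?); scc=(scc[0]=0,scc[1]=?,scc[2]=2,scc[3]=1,scc[4]=?,scc[5]=?,scc[6]=2,scc[7]=?)
step 5: low=(low[0]=0,low[1]=1,low[2]=2,low[3]=4,low[4]=?,low[5]=5,low[6]=2,low[7]=?); scc=(scc[0]=0,scc[1]=?,scc[2]=2,scc[3]=1,scc[4]=?,scc[5]=3,scc[6]=2,scc[7]=?)
step 6: low=(low[0]=0,low[1]=1,low[2]=2,low[3]=4,low[4]=?,low[5]=5,low[6]=2,low[7]=?); scc=(scc[0]=0,scc[1]=4,scc[2]=2,scc[3]=1,scc[4]=?,scc[5]=3,scc[6]=2,scc[7]=?)
step 7: low=(low[0]=0,low[1]=1,low[2]=2,low[3]=4,low[4]=6,low[5]=5,low[6]=2,low[7]=?); scc=(scc[0]=0,scc[1]=4,scc[2]=2,scc[3]=1,scc[4]=5,scc[5]=3,scc[6]=2,scc[7]=?)
step 8: low=(low[0]=0,low[1]=1,low[2]=2,low[3]=4,low[4]=6,low[5]=5,low[6]=2,low[7]=7); scc=(scc[0]=0,scc[1]=4,scc[2]=2,scc[3]=1,scc[4]=5,scc[5]=3,scc[6]=2,scc[7]=6)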